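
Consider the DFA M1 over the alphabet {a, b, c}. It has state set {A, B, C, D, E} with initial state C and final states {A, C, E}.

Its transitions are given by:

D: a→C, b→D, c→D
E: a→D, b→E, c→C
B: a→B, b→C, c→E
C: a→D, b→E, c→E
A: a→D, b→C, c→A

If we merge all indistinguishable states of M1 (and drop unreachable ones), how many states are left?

2

States {A,B} cannot be reached from the start state, so discard them.
Start with accepting vs non-accepting: {C,E} | {D}.
The partition is now stable with 2 blocks: {C,E} | {D}.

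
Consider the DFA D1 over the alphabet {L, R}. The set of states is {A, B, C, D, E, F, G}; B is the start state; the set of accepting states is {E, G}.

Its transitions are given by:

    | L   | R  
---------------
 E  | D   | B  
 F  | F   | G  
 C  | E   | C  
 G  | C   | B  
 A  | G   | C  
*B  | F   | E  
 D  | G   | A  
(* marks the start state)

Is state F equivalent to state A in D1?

Initial partition by acceptance: {E,G} | {A,B,C,D,F}.
Split {A,B,C,D,F} by δ(·,L) → {A,C,D} and {B,F}.
No further refinement is possible. Final partition (3 blocks): {E,G} | {A,C,D} | {B,F}.
F and A end up in different blocks, so they are distinguishable. For instance, the string 'L' is accepted from only A.

No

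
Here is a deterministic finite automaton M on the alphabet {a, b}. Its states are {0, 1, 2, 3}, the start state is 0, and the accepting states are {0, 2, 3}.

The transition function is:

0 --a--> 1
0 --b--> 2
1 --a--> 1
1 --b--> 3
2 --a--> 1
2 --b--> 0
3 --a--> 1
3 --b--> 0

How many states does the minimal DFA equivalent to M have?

2

P0 = {0,2,3} | {1}.
Stable partition: {0,2,3} | {1} — 2 equivalence classes.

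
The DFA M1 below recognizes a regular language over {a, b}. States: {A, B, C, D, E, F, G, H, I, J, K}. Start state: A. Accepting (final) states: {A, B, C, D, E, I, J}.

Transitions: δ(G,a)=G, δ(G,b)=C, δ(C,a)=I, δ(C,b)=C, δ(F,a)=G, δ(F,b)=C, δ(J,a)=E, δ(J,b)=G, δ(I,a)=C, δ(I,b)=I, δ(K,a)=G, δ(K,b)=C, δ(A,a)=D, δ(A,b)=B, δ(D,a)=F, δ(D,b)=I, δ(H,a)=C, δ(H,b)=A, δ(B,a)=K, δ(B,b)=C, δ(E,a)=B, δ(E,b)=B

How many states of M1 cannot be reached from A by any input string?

3

Starting at A and following transitions, the reachable set is {A, B, C, D, F, G, I, K}. That leaves E, H, J unreachable — 3 in total.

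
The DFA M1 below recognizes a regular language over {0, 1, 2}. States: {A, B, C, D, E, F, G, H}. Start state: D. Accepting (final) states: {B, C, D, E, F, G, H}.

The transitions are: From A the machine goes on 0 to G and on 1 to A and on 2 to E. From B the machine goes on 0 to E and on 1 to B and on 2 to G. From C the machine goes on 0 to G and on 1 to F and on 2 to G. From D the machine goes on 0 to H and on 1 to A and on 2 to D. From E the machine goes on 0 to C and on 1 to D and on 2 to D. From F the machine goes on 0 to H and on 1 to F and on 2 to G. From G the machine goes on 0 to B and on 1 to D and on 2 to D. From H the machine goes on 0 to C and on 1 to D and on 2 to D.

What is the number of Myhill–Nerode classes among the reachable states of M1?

4

P0 = {B,C,D,E,F,G,H} | {A}.
Refine {B,C,D,E,F,G,H} on symbol 1: members go to different blocks, giving {B,C,E,F,G,H} and {D}.
Split {B,C,E,F,G,H} by δ(·,1) → {B,C,F} and {E,G,H}.
No further refinement is possible. Final partition (4 blocks): {B,C,F} | {A} | {D} | {E,G,H}.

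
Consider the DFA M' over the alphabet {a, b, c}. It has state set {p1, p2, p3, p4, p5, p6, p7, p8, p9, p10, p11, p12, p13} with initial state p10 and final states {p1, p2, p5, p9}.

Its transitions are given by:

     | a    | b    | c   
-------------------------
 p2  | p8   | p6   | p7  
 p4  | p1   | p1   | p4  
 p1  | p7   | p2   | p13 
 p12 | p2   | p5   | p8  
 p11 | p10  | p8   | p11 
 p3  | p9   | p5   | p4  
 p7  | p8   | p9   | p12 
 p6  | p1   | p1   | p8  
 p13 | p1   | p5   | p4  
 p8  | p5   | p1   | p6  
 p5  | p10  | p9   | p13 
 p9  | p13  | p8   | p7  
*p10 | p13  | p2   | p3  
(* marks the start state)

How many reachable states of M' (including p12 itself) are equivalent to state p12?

States {p11} cannot be reached from the start state, so discard them.
Initial partition by acceptance: {p1,p2,p5,p9} | {p3,p4,p6,p7,p8,p10,p12,p13}.
Split {p1,p2,p5,p9} by δ(·,b) → {p1,p5} and {p2,p9}.
Split {p3,p4,p6,p7,p8,p10,p12,p13} by δ(·,a) → {p4,p6,p8,p13} and {p3,p12} and {p7,p10}.
Stable partition: {p1,p5} | {p4,p6,p8,p13} | {p2,p9} | {p3,p12} | {p7,p10} — 5 equivalence classes.
The equivalence class containing p12 is {p3,p12}, of size 2.

2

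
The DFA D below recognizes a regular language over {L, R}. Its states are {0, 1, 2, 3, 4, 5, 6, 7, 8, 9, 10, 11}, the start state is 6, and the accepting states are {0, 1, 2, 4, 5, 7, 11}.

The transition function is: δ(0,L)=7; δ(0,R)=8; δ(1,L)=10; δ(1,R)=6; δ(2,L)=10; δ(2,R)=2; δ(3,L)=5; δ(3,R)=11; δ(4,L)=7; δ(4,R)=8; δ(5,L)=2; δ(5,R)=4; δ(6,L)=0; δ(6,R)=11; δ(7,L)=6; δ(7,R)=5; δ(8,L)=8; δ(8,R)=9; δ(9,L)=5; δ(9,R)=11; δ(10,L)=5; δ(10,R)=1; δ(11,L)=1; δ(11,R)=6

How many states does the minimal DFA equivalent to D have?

Reachable states from the start: {0,1,2,4,5,6,7,8,9,10,11}. Unreachable: {3} — drop them.
Initial partition by acceptance: {0,1,2,4,5,7,11} | {6,8,9,10}.
Split {0,1,2,4,5,7,11} by δ(·,L) → {0,4,5,11} and {1,2,7}.
On input R, block {0,4,5,11} splits into {0,4,11} and {5}.
Split {6,8,9,10} by δ(·,L) → {9,10} and {6} and {8}.
Refine {0,4,11} on symbol R: members go to different blocks, giving {0,4} and {11}.
On input R, block {9,10} splits into {9} and {10}.
Refine {1,2,7} on symbol L: members go to different blocks, giving {1,2} and {7}.
On input R, block {1,2} splits into {1} and {2}.
No further refinement is possible. Final partition (10 blocks): {0,4} | {9} | {1} | {5} | {6} | {8} | {11} | {10} | {7} | {2}.

10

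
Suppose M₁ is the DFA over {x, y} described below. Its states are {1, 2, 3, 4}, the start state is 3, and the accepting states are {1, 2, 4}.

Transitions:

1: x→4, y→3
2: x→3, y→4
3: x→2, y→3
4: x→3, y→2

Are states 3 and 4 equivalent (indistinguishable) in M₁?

First remove the unreachable states {1}; 3 states remain.
Start with accepting vs non-accepting: {2,4} | {3}.
The partition is now stable with 2 blocks: {2,4} | {3}.
3 and 4 end up in different blocks, so they are distinguishable. For instance, the string 'ε' is accepted from only 4.

No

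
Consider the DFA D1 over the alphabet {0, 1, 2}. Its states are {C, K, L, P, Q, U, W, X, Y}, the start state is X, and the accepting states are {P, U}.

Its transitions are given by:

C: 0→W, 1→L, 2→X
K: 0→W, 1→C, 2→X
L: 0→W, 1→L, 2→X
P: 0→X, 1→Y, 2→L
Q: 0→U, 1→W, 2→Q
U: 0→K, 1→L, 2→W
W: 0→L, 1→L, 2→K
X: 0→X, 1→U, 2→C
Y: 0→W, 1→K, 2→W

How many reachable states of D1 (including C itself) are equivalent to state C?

Reachable states from the start: {C,K,L,U,W,X}. Unreachable: {P,Q,Y} — drop them.
Initial partition by acceptance: {U} | {C,K,L,W,X}.
Refine {C,K,L,W,X} on symbol 1: members go to different blocks, giving {C,K,L,W} and {X}.
On input 2, block {C,K,L,W} splits into {C,K,L} and {W}.
Stable partition: {U} | {C,K,L} | {X} | {W} — 4 equivalence classes.
State C belongs to the block {C,K,L}, which has 3 states.

3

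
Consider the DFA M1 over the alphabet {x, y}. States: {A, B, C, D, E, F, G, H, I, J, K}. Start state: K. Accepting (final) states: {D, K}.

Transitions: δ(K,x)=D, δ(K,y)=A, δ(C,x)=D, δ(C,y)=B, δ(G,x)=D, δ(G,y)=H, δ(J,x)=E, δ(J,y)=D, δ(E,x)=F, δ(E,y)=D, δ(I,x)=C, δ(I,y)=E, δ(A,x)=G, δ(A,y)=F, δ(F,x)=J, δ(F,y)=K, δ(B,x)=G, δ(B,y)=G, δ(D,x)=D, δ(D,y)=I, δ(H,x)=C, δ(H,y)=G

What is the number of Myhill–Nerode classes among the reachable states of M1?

Every state is reachable, so we keep all 11.
P0 = {D,K} | {A,B,C,E,F,G,H,I,J}.
Refine {A,B,C,E,F,G,H,I,J} on symbol x: members go to different blocks, giving {A,B,E,F,H,I,J} and {C,G}.
Refine {A,B,E,F,H,I,J} on symbol x: members go to different blocks, giving {A,B,H,I} and {E,F,J}.
Refine {A,B,H,I} on symbol y: members go to different blocks, giving {A,I} and {B,H}.
No further refinement is possible. Final partition (5 blocks): {D,K} | {A,I} | {C,G} | {E,F,J} | {B,H}.

5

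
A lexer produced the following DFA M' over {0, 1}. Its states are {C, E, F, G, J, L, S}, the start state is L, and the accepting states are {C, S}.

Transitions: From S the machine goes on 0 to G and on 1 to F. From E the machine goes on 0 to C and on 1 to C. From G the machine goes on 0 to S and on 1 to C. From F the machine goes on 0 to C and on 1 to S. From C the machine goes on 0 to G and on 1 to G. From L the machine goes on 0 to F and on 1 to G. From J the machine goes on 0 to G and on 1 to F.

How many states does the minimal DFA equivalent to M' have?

3

First remove the unreachable states {E,J}; 5 states remain.
P0 = {C,S} | {F,G,L}.
On input 0, block {F,G,L} splits into {F,G} and {L}.
The partition is now stable with 3 blocks: {C,S} | {F,G} | {L}.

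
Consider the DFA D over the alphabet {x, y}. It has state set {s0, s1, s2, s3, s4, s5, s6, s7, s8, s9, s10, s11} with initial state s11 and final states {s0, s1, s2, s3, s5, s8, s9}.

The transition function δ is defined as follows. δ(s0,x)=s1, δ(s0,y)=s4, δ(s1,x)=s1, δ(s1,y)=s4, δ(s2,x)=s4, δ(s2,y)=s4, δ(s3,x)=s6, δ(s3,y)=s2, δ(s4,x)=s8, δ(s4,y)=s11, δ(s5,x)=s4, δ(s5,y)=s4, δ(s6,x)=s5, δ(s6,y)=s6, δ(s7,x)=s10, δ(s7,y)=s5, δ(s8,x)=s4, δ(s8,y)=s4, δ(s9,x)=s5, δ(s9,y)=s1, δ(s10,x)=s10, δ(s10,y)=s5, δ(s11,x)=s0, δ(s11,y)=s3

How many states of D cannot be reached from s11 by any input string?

3

Starting at s11 and following transitions, the reachable set is {s0, s1, s2, s3, s4, s5, s6, s8, s11}. That leaves s7, s9, s10 unreachable — 3 in total.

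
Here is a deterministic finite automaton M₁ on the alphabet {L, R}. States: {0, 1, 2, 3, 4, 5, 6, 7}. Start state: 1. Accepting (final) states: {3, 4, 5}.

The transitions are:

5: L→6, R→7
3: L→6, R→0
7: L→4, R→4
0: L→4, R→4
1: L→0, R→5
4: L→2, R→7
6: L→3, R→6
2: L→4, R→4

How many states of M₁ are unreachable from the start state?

Every one of the 8 states is reachable from 1.

0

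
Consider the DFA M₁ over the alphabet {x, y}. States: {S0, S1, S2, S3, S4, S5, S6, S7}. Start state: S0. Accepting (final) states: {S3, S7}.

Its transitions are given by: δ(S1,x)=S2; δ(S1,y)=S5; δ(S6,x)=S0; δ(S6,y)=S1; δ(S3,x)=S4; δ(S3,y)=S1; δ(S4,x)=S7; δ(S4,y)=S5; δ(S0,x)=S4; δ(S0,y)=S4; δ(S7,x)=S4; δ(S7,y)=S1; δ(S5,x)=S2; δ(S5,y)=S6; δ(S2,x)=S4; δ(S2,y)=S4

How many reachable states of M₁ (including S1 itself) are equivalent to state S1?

3

Reachable states from the start: {S0,S1,S2,S4,S5,S6,S7}. Unreachable: {S3} — drop them.
Start with accepting vs non-accepting: {S7} | {S0,S1,S2,S4,S5,S6}.
On input x, block {S0,S1,S2,S4,S5,S6} splits into {S0,S1,S2,S5,S6} and {S4}.
On input x, block {S0,S1,S2,S5,S6} splits into {S1,S5,S6} and {S0,S2}.
No further refinement is possible. Final partition (4 blocks): {S7} | {S1,S5,S6} | {S4} | {S0,S2}.
State S1 belongs to the block {S1,S5,S6}, which has 3 states.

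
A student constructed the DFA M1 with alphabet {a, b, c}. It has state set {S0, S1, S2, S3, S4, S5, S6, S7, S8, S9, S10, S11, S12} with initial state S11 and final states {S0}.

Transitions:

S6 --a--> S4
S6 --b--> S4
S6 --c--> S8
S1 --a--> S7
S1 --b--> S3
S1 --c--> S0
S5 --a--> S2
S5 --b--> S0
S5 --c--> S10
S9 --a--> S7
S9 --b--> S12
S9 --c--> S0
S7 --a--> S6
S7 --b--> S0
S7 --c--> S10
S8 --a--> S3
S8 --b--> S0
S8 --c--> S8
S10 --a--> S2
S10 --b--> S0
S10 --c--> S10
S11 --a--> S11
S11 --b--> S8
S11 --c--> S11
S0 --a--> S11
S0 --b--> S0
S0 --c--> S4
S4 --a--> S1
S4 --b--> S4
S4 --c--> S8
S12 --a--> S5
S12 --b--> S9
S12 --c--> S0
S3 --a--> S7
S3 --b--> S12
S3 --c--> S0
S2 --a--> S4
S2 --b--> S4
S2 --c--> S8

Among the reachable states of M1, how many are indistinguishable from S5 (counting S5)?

3

Every state is reachable, so we keep all 13.
P0 = {S0} | {S1,S2,S3,S4,S5,S6,S7,S8,S9,S10,S11,S12}.
Refine {S1,S2,S3,S4,S5,S6,S7,S8,S9,S10,S11,S12} on symbol b: members go to different blocks, giving {S1,S2,S3,S4,S6,S9,S11,S12} and {S5,S7,S8,S10}.
On input a, block {S1,S2,S3,S4,S6,S9,S11,S12} splits into {S1,S3,S9,S12} and {S2,S4,S6,S11}.
Split {S5,S7,S8,S10} by δ(·,a) → {S5,S7,S10} and {S8}.
Refine {S2,S4,S6,S11} on symbol a: members go to different blocks, giving {S2,S6,S11} and {S4}.
Split {S2,S6,S11} by δ(·,a) → {S2,S6} and {S11}.
Stable partition: {S0} | {S1,S3,S9,S12} | {S5,S7,S10} | {S2,S6} | {S8} | {S4} | {S11} — 7 equivalence classes.
The equivalence class containing S5 is {S5,S7,S10}, of size 3.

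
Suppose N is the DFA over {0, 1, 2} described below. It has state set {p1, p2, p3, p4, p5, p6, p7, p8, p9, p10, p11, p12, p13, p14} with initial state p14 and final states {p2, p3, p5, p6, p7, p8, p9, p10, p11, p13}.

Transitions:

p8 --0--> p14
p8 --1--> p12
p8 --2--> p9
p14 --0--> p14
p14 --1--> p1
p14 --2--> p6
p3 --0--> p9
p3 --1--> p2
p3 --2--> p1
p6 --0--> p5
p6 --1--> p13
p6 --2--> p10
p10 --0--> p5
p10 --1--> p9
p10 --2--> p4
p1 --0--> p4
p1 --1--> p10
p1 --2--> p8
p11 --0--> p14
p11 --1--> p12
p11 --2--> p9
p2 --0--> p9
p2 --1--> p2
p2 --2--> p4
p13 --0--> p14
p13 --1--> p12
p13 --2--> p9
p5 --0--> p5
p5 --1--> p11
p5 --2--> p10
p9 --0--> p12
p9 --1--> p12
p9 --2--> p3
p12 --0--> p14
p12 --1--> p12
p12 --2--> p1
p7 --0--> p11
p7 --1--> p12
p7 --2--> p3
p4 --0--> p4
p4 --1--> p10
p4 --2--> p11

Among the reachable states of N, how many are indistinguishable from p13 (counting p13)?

States {p7} cannot be reached from the start state, so discard them.
P0 = {p2,p3,p5,p6,p8,p9,p10,p11,p13} | {p1,p4,p12,p14}.
Split {p2,p3,p5,p6,p8,p9,p10,p11,p13} by δ(·,0) → {p2,p3,p5,p6,p10} and {p8,p9,p11,p13}.
Split {p2,p3,p5,p6,p10} by δ(·,0) → {p5,p6,p10} and {p2,p3}.
Split {p5,p6,p10} by δ(·,2) → {p5,p6} and {p10}.
Split {p1,p4,p12,p14} by δ(·,1) → {p1,p4} and {p12,p14}.
Split {p8,p9,p11,p13} by δ(·,2) → {p8,p11,p13} and {p9}.
On input 1, block {p12,p14} splits into {p12} and {p14}.
No further refinement is possible. Final partition (8 blocks): {p5,p6} | {p1,p4} | {p8,p11,p13} | {p2,p3} | {p10} | {p12} | {p9} | {p14}.
The equivalence class containing p13 is {p8,p11,p13}, of size 3.

3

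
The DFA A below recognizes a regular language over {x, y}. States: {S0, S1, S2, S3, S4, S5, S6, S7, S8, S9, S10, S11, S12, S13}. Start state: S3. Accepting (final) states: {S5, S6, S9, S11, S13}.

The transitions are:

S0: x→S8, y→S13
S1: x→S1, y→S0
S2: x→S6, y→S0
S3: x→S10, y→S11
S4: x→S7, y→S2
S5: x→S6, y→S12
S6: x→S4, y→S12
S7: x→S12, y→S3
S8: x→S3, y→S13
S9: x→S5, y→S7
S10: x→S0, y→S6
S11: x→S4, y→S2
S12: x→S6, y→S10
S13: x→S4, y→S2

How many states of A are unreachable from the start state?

BFS from S3 reaches {S0, S2, S3, S4, S6, S7, S8, S10, S11, S12, S13}; the 3 state(s) S1, S5, S9 are never visited.

3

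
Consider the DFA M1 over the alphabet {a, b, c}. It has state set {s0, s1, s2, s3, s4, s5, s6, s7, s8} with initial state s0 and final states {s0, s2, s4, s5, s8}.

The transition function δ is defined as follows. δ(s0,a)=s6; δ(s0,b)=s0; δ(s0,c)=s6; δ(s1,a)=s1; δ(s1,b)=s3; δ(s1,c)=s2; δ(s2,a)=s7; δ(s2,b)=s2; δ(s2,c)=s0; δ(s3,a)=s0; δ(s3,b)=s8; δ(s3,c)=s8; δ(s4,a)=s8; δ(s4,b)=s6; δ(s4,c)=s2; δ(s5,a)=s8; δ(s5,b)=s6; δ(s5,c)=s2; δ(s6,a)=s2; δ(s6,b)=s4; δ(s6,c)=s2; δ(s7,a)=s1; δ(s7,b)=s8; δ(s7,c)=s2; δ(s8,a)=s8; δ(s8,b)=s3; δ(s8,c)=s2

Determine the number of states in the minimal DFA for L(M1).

8

States {s5} cannot be reached from the start state, so discard them.
Start with accepting vs non-accepting: {s0,s2,s4,s8} | {s1,s3,s6,s7}.
Split {s0,s2,s4,s8} by δ(·,a) → {s0,s2} and {s4,s8}.
On input c, block {s0,s2} splits into {s0} and {s2}.
Refine {s1,s3,s6,s7} on symbol a: members go to different blocks, giving {s1,s7} and {s3} and {s6}.
On input b, block {s1,s7} splits into {s1} and {s7}.
On input b, block {s4,s8} splits into {s4} and {s8}.
No further refinement is possible. Final partition (8 blocks): {s0} | {s1} | {s4} | {s2} | {s3} | {s6} | {s7} | {s8}.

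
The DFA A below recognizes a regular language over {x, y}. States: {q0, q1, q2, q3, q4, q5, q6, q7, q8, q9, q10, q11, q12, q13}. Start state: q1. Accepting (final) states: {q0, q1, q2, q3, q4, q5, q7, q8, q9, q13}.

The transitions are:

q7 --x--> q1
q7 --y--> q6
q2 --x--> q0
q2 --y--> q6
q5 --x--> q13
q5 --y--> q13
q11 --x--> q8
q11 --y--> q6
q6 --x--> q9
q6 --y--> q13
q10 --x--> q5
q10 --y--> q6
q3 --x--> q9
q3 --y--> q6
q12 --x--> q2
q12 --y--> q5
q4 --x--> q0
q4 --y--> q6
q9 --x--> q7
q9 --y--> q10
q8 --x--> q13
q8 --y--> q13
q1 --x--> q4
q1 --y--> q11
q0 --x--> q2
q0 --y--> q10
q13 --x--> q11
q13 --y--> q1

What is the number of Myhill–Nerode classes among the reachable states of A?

6

Reachable states from the start: {q0,q1,q2,q4,q5,q6,q7,q8,q9,q10,q11,q13}. Unreachable: {q3,q12} — drop them.
Start with accepting vs non-accepting: {q0,q1,q2,q4,q5,q7,q8,q9,q13} | {q6,q10,q11}.
Refine {q0,q1,q2,q4,q5,q7,q8,q9,q13} on symbol x: members go to different blocks, giving {q0,q1,q2,q4,q5,q7,q8,q9} and {q13}.
Split {q0,q1,q2,q4,q5,q7,q8,q9} by δ(·,x) → {q0,q1,q2,q4,q7,q9} and {q5,q8}.
Refine {q6,q10,q11} on symbol x: members go to different blocks, giving {q10,q11} and {q6}.
Split {q0,q1,q2,q4,q7,q9} by δ(·,y) → {q0,q1,q9} and {q2,q4,q7}.
Stable partition: {q0,q1,q9} | {q10,q11} | {q13} | {q5,q8} | {q6} | {q2,q4,q7} — 6 equivalence classes.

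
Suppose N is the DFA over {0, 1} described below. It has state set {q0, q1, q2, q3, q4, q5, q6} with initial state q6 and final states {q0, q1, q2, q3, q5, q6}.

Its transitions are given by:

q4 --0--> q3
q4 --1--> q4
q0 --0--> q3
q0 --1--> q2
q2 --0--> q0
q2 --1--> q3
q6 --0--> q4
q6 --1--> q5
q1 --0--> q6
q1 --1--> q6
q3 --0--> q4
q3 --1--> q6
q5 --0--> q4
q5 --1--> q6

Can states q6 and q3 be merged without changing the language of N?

Reachable states from the start: {q3,q4,q5,q6}. Unreachable: {q0,q1,q2} — drop them.
Initial partition by acceptance: {q3,q5,q6} | {q4}.
No further refinement is possible. Final partition (2 blocks): {q3,q5,q6} | {q4}.
q6 and q3 lie in the same block of the stable partition, so they are equivalent — no string distinguishes them.

Yes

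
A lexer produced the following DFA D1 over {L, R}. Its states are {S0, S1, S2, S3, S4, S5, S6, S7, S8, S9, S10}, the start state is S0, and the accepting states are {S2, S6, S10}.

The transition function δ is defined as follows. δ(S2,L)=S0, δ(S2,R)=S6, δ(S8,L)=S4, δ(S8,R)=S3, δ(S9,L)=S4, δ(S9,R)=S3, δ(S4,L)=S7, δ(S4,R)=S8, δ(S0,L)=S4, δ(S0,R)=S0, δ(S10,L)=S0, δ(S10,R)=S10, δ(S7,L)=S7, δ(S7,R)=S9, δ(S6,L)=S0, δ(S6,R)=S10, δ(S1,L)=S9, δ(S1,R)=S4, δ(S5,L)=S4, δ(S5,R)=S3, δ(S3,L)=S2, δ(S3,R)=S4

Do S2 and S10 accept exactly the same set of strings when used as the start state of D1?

Yes

First remove the unreachable states {S1,S5}; 9 states remain.
P0 = {S2,S6,S10} | {S0,S3,S4,S7,S8,S9}.
On input L, block {S0,S3,S4,S7,S8,S9} splits into {S0,S4,S7,S8,S9} and {S3}.
Split {S0,S4,S7,S8,S9} by δ(·,R) → {S0,S4,S7} and {S8,S9}.
Split {S0,S4,S7} by δ(·,R) → {S4,S7} and {S0}.
The partition is now stable with 5 blocks: {S2,S6,S10} | {S4,S7} | {S3} | {S8,S9} | {S0}.
S2 and S10 lie in the same block of the stable partition, so they are equivalent — no string distinguishes them.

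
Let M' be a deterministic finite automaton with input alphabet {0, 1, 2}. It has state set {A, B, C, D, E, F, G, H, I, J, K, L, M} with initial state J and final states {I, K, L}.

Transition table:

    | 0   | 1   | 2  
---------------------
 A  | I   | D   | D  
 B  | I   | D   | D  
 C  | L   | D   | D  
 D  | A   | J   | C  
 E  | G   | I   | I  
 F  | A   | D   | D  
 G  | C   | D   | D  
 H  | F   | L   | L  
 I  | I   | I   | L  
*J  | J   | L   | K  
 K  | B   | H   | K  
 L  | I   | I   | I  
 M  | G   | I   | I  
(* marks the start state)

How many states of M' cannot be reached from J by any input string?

3

No path from J leads to E, G, M; the other 10 states are all reachable.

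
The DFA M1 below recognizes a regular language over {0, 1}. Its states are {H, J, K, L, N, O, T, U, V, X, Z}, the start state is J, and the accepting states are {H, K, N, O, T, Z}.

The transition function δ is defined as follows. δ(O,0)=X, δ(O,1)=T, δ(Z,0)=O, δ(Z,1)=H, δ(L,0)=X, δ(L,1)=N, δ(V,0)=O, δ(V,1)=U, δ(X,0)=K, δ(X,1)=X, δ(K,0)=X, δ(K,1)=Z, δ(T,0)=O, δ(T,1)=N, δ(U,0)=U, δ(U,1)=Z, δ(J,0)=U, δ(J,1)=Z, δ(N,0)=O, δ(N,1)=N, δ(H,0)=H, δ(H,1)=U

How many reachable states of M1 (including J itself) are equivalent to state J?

2

Reachable states from the start: {H,J,K,N,O,T,U,X,Z}. Unreachable: {L,V} — drop them.
Initial partition by acceptance: {H,K,N,O,T,Z} | {J,U,X}.
Refine {H,K,N,O,T,Z} on symbol 0: members go to different blocks, giving {H,N,T,Z} and {K,O}.
On input 0, block {H,N,T,Z} splits into {N,T,Z} and {H}.
Split {N,T,Z} by δ(·,1) → {N,T} and {Z}.
Refine {J,U,X} on symbol 0: members go to different blocks, giving {J,U} and {X}.
On input 1, block {K,O} splits into {O} and {K}.
The partition is now stable with 7 blocks: {N,T} | {J,U} | {O} | {H} | {Z} | {X} | {K}.
The equivalence class containing J is {J,U}, of size 2.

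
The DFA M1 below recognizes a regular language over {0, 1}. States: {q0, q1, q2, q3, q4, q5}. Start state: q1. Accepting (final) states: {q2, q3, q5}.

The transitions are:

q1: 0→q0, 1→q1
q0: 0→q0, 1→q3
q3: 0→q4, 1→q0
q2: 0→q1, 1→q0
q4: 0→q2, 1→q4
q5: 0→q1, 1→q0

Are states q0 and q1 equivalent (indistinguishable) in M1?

Reachable states from the start: {q0,q1,q2,q3,q4}. Unreachable: {q5} — drop them.
P0 = {q2,q3} | {q0,q1,q4}.
On input 0, block {q0,q1,q4} splits into {q0,q1} and {q4}.
On input 0, block {q2,q3} splits into {q2} and {q3}.
Refine {q0,q1} on symbol 1: members go to different blocks, giving {q0} and {q1}.
No further refinement is possible. Final partition (5 blocks): {q2} | {q0} | {q4} | {q3} | {q1}.
q0 and q1 end up in different blocks, so they are distinguishable. For instance, the string '1' is accepted from only q0.

No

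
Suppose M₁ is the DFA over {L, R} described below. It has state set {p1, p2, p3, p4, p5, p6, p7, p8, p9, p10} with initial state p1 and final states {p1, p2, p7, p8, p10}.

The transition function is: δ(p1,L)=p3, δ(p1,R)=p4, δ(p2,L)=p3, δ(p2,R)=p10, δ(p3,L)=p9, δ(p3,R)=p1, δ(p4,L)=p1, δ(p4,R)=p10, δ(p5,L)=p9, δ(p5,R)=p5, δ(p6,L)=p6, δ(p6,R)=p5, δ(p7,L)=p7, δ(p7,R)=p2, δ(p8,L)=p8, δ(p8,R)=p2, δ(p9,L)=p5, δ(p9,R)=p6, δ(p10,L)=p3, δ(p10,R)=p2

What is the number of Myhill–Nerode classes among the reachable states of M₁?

5

States {p7,p8} cannot be reached from the start state, so discard them.
P0 = {p1,p2,p10} | {p3,p4,p5,p6,p9}.
Refine {p1,p2,p10} on symbol R: members go to different blocks, giving {p2,p10} and {p1}.
On input L, block {p3,p4,p5,p6,p9} splits into {p3,p5,p6,p9} and {p4}.
Refine {p3,p5,p6,p9} on symbol R: members go to different blocks, giving {p5,p6,p9} and {p3}.
The partition is now stable with 5 blocks: {p2,p10} | {p5,p6,p9} | {p1} | {p4} | {p3}.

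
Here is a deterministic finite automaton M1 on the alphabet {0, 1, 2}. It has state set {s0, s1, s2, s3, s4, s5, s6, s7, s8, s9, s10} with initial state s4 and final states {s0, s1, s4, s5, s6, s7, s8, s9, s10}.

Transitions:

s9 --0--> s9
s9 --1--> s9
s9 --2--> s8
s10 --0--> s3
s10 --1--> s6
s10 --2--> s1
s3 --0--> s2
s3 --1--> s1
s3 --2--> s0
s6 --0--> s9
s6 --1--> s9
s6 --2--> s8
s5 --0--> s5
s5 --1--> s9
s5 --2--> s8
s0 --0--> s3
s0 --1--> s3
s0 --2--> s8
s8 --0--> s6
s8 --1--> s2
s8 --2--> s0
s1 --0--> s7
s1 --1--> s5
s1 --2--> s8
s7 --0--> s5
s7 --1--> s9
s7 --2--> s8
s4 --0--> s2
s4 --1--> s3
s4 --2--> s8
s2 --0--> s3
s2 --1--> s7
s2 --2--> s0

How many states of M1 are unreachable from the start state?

1

BFS from s4 reaches {s0, s1, s2, s3, s4, s5, s6, s7, s8, s9}; the 1 state(s) s10 are never visited.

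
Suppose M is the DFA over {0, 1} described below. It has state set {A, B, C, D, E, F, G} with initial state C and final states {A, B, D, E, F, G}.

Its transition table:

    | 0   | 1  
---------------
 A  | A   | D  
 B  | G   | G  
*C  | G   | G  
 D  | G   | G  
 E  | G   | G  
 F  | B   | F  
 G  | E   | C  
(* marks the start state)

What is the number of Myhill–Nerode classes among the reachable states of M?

States {A,B,D,F} cannot be reached from the start state, so discard them.
P0 = {E,G} | {C}.
Refine {E,G} on symbol 1: members go to different blocks, giving {E} and {G}.
Stable partition: {E} | {C} | {G} — 3 equivalence classes.

3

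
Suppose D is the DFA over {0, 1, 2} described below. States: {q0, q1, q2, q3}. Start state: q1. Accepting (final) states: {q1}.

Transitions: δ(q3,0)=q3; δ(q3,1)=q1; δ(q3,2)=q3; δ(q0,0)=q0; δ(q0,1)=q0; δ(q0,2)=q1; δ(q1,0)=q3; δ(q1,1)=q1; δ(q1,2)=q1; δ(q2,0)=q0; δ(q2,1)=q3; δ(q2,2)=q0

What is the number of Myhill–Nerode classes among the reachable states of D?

2

Reachable states from the start: {q1,q3}. Unreachable: {q0,q2} — drop them.
P0 = {q1} | {q3}.
Stable partition: {q1} | {q3} — 2 equivalence classes.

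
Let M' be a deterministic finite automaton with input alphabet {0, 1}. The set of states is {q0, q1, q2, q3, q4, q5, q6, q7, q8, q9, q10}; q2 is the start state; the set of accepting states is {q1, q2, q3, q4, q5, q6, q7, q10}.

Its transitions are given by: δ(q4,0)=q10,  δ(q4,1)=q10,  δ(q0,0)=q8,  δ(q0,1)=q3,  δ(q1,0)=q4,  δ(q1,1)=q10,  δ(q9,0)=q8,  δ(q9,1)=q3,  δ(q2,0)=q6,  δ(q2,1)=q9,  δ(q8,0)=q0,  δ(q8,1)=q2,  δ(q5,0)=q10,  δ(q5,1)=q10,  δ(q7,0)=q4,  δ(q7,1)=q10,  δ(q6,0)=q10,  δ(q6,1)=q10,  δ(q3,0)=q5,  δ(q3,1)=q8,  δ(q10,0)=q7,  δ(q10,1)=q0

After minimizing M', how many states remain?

States {q1} cannot be reached from the start state, so discard them.
Initial partition by acceptance: {q2,q3,q4,q5,q6,q7,q10} | {q0,q8,q9}.
On input 1, block {q2,q3,q4,q5,q6,q7,q10} splits into {q4,q5,q6,q7} and {q2,q3,q10}.
On input 0, block {q4,q5,q6,q7} splits into {q4,q5,q6} and {q7}.
Refine {q2,q3,q10} on symbol 0: members go to different blocks, giving {q2,q3} and {q10}.
The partition is now stable with 5 blocks: {q4,q5,q6} | {q0,q8,q9} | {q2,q3} | {q7} | {q10}.

5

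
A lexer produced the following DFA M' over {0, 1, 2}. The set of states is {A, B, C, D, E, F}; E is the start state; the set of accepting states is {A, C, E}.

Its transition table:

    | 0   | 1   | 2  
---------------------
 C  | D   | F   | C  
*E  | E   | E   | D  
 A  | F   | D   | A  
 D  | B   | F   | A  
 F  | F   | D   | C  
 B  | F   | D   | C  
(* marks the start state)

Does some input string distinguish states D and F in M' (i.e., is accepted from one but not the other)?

No

Start with accepting vs non-accepting: {A,C,E} | {B,D,F}.
Refine {A,C,E} on symbol 0: members go to different blocks, giving {A,C} and {E}.
No further refinement is possible. Final partition (3 blocks): {A,C} | {B,D,F} | {E}.
D and F lie in the same block of the stable partition, so they are equivalent — no string distinguishes them.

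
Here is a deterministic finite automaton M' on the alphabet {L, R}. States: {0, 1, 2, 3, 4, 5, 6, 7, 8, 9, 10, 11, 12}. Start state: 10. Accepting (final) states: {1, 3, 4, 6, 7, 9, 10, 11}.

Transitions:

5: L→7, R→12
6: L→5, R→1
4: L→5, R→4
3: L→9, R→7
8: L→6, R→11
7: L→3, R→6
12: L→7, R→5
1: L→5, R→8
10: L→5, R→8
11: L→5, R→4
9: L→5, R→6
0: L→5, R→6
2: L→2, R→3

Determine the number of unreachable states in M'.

Starting at 10 and following transitions, the reachable set is {1, 3, 4, 5, 6, 7, 8, 9, 10, 11, 12}. That leaves 0, 2 unreachable — 2 in total.

2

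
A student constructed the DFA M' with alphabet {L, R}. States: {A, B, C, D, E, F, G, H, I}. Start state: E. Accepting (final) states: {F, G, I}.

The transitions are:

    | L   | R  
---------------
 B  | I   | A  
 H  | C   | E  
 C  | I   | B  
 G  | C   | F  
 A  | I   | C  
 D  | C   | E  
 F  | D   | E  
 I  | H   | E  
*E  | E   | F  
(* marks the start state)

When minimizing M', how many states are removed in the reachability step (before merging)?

1

Starting at E and following transitions, the reachable set is {A, B, C, D, E, F, H, I}. That leaves G unreachable — 1 in total.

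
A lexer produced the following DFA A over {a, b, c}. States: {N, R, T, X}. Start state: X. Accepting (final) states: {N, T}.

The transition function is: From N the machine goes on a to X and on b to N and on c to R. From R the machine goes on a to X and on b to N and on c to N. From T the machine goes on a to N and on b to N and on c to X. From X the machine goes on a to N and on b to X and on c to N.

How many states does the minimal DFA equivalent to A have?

Reachable states from the start: {N,R,X}. Unreachable: {T} — drop them.
Start with accepting vs non-accepting: {N} | {R,X}.
Refine {R,X} on symbol a: members go to different blocks, giving {X} and {R}.
Stable partition: {N} | {X} | {R} — 3 equivalence classes.

3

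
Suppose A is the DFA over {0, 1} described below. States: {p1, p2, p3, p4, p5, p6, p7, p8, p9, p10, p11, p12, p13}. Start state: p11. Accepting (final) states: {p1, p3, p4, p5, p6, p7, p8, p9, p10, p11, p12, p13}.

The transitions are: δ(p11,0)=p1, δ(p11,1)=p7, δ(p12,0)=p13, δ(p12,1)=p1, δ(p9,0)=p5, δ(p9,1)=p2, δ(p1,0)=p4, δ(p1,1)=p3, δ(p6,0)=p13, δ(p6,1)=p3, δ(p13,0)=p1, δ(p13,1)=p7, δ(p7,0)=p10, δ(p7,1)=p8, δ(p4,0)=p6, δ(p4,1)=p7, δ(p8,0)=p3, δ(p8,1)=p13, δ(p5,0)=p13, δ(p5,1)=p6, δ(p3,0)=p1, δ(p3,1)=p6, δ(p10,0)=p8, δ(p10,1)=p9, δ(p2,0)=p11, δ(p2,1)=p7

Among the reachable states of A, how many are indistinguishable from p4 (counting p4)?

First remove the unreachable states {p12}; 12 states remain.
Start with accepting vs non-accepting: {p1,p3,p4,p5,p6,p7,p8,p9,p10,p11,p13} | {p2}.
On input 1, block {p1,p3,p4,p5,p6,p7,p8,p9,p10,p11,p13} splits into {p1,p3,p4,p5,p6,p7,p8,p10,p11,p13} and {p9}.
On input 1, block {p1,p3,p4,p5,p6,p7,p8,p10,p11,p13} splits into {p1,p3,p4,p5,p6,p7,p8,p11,p13} and {p10}.
Refine {p1,p3,p4,p5,p6,p7,p8,p11,p13} on symbol 0: members go to different blocks, giving {p1,p3,p4,p5,p6,p8,p11,p13} and {p7}.
On input 1, block {p1,p3,p4,p5,p6,p8,p11,p13} splits into {p1,p3,p5,p6,p8} and {p4,p11,p13}.
On input 0, block {p1,p3,p5,p6,p8} splits into {p1,p5,p6} and {p3,p8}.
Refine {p1,p5,p6} on symbol 1: members go to different blocks, giving {p1,p6} and {p5}.
On input 0, block {p3,p8} splits into {p3} and {p8}.
No further refinement is possible. Final partition (9 blocks): {p1,p6} | {p2} | {p9} | {p10} | {p7} | {p4,p11,p13} | {p3} | {p5} | {p8}.
The equivalence class containing p4 is {p4,p11,p13}, of size 3.

3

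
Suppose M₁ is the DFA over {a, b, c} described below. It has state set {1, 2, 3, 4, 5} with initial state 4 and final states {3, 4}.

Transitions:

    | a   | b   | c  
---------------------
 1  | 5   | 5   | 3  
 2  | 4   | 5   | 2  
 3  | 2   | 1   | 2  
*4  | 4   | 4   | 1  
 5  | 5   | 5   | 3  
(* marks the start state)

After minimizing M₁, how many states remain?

4

All states are reachable from the start state.
P0 = {3,4} | {1,2,5}.
Split {3,4} by δ(·,a) → {3} and {4}.
On input a, block {1,2,5} splits into {1,5} and {2}.
Stable partition: {3} | {1,5} | {4} | {2} — 4 equivalence classes.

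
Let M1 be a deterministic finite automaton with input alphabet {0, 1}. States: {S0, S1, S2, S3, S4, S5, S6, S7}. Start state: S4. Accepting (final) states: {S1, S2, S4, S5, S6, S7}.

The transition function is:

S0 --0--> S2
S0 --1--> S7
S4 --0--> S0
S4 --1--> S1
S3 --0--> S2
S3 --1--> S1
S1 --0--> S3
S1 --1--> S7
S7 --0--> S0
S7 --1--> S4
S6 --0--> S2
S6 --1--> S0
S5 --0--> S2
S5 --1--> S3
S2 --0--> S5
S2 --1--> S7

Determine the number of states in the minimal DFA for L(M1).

4

Reachable states from the start: {S0,S1,S2,S3,S4,S5,S7}. Unreachable: {S6} — drop them.
P0 = {S1,S2,S4,S5,S7} | {S0,S3}.
On input 0, block {S1,S2,S4,S5,S7} splits into {S1,S4,S7} and {S2,S5}.
Refine {S2,S5} on symbol 1: members go to different blocks, giving {S2} and {S5}.
No further refinement is possible. Final partition (4 blocks): {S1,S4,S7} | {S0,S3} | {S2} | {S5}.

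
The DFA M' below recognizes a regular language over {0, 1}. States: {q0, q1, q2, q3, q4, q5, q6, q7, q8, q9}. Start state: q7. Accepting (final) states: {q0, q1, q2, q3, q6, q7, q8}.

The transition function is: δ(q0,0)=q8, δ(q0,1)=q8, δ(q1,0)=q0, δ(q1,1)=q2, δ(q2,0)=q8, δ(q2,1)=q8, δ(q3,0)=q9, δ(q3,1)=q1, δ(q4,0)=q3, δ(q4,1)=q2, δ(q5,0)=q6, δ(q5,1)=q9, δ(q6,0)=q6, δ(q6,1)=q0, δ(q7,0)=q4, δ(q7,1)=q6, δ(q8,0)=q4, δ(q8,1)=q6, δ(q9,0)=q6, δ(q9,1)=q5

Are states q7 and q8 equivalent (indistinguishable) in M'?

Initial partition by acceptance: {q0,q1,q2,q3,q6,q7,q8} | {q4,q5,q9}.
Split {q0,q1,q2,q3,q6,q7,q8} by δ(·,0) → {q0,q1,q2,q6} and {q3,q7,q8}.
Refine {q0,q1,q2,q6} on symbol 0: members go to different blocks, giving {q0,q2} and {q1,q6}.
On input 0, block {q4,q5,q9} splits into {q5,q9} and {q4}.
Refine {q3,q7,q8} on symbol 0: members go to different blocks, giving {q7,q8} and {q3}.
On input 0, block {q1,q6} splits into {q1} and {q6}.
The partition is now stable with 7 blocks: {q0,q2} | {q5,q9} | {q7,q8} | {q1} | {q4} | {q3} | {q6}.
q7 and q8 lie in the same block of the stable partition, so they are equivalent — no string distinguishes them.

Yes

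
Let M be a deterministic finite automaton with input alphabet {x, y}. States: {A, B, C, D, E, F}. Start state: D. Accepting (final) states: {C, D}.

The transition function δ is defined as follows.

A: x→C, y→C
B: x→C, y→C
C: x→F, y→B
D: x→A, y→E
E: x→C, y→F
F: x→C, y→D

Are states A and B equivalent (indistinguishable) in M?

Start with accepting vs non-accepting: {C,D} | {A,B,E,F}.
Refine {A,B,E,F} on symbol y: members go to different blocks, giving {A,B,F} and {E}.
Split {C,D} by δ(·,y) → {C} and {D}.
Split {A,B,F} by δ(·,y) → {A,B} and {F}.
Stable partition: {C} | {A,B} | {E} | {D} | {F} — 5 equivalence classes.
A and B lie in the same block of the stable partition, so they are equivalent — no string distinguishes them.

Yes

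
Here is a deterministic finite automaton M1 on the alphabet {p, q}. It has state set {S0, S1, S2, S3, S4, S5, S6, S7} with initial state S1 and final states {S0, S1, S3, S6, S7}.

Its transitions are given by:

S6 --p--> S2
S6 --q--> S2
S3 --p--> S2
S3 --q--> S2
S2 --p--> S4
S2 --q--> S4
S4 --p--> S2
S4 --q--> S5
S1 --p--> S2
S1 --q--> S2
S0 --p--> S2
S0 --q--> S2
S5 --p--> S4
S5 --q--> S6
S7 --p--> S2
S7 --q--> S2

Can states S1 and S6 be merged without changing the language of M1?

States {S0,S3,S7} cannot be reached from the start state, so discard them.
Start with accepting vs non-accepting: {S1,S6} | {S2,S4,S5}.
Split {S2,S4,S5} by δ(·,q) → {S2,S4} and {S5}.
Refine {S2,S4} on symbol q: members go to different blocks, giving {S2} and {S4}.
Stable partition: {S1,S6} | {S2} | {S5} | {S4} — 4 equivalence classes.
S1 and S6 lie in the same block of the stable partition, so they are equivalent — no string distinguishes them.

Yes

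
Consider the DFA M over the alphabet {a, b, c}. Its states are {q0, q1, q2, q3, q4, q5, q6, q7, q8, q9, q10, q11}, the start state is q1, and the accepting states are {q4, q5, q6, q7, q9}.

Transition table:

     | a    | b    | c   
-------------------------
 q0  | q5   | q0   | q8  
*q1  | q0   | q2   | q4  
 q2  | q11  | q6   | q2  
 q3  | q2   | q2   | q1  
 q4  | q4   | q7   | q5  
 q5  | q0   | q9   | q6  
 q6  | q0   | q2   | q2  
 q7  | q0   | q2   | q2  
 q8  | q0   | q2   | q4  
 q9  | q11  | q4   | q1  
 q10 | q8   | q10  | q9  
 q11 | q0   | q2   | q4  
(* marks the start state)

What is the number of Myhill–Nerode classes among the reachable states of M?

7

States {q3,q10} cannot be reached from the start state, so discard them.
P0 = {q4,q5,q6,q7,q9} | {q0,q1,q2,q8,q11}.
Refine {q4,q5,q6,q7,q9} on symbol a: members go to different blocks, giving {q5,q6,q7,q9} and {q4}.
On input b, block {q5,q6,q7,q9} splits into {q6,q7} and {q5} and {q9}.
On input a, block {q0,q1,q2,q8,q11} splits into {q1,q2,q8,q11} and {q0}.
Split {q1,q2,q8,q11} by δ(·,a) → {q1,q8,q11} and {q2}.
The partition is now stable with 7 blocks: {q6,q7} | {q1,q8,q11} | {q4} | {q5} | {q9} | {q0} | {q2}.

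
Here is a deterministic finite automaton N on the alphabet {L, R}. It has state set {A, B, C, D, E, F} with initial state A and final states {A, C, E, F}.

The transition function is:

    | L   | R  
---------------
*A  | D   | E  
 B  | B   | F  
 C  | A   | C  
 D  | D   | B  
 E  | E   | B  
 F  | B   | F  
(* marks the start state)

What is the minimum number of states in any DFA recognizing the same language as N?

First remove the unreachable states {C}; 5 states remain.
P0 = {A,E,F} | {B,D}.
Refine {A,E,F} on symbol L: members go to different blocks, giving {A,F} and {E}.
Split {A,F} by δ(·,R) → {A} and {F}.
Split {B,D} by δ(·,R) → {B} and {D}.
The partition is now stable with 5 blocks: {A} | {B} | {E} | {F} | {D}.

5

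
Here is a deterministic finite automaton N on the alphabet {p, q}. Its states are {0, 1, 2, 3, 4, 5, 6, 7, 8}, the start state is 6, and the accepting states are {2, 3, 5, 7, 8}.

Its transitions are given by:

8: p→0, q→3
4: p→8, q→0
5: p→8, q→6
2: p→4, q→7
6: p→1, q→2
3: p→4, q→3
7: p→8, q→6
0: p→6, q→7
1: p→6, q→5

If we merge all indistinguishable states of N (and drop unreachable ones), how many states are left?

Start with accepting vs non-accepting: {2,3,5,7,8} | {0,1,4,6}.
On input p, block {2,3,5,7,8} splits into {2,3,8} and {5,7}.
Split {2,3,8} by δ(·,q) → {3,8} and {2}.
On input p, block {0,1,4,6} splits into {0,1,6} and {4}.
Refine {3,8} on symbol p: members go to different blocks, giving {3} and {8}.
Split {0,1,6} by δ(·,q) → {0,1} and {6}.
Stable partition: {3} | {0,1} | {5,7} | {2} | {4} | {8} | {6} — 7 equivalence classes.

7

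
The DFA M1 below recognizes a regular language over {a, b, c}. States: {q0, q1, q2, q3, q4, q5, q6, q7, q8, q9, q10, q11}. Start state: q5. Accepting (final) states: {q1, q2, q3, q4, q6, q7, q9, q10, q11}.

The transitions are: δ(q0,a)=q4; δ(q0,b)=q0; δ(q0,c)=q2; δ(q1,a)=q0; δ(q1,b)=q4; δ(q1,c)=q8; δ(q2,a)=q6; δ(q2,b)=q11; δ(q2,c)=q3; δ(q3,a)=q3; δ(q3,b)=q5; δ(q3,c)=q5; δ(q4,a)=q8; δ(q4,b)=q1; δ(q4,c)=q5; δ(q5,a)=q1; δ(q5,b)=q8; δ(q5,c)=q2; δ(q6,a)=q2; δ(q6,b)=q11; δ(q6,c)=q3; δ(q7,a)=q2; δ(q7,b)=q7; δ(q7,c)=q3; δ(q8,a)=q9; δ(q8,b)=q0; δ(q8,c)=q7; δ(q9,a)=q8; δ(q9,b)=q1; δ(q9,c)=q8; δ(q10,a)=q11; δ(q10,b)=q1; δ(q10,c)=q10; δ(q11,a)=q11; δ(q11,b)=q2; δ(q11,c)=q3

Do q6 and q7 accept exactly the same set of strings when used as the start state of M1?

Yes

States {q10} cannot be reached from the start state, so discard them.
Initial partition by acceptance: {q1,q2,q3,q4,q6,q7,q9,q11} | {q0,q5,q8}.
Split {q1,q2,q3,q4,q6,q7,q9,q11} by δ(·,a) → {q2,q3,q6,q7,q11} and {q1,q4,q9}.
On input b, block {q2,q3,q6,q7,q11} splits into {q2,q6,q7,q11} and {q3}.
No further refinement is possible. Final partition (4 blocks): {q2,q6,q7,q11} | {q0,q5,q8} | {q1,q4,q9} | {q3}.
q6 and q7 lie in the same block of the stable partition, so they are equivalent — no string distinguishes them.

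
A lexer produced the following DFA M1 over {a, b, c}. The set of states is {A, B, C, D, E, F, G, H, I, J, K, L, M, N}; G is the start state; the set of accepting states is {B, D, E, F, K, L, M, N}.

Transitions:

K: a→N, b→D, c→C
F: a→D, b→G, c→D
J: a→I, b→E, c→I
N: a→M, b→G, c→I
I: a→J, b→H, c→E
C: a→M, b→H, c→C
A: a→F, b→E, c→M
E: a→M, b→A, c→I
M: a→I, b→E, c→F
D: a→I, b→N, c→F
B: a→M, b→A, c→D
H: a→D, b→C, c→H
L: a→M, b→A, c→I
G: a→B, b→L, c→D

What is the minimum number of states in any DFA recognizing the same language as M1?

7

First remove the unreachable states {K}; 13 states remain.
Start with accepting vs non-accepting: {B,D,E,F,L,M,N} | {A,C,G,H,I,J}.
On input a, block {B,D,E,F,L,M,N} splits into {B,E,F,L,N} and {D,M}.
Refine {B,E,F,L,N} on symbol c: members go to different blocks, giving {E,L,N} and {B,F}.
Split {A,C,G,H,I,J} by δ(·,a) → {A,G} and {C,H} and {I,J}.
Refine {I,J} on symbol b: members go to different blocks, giving {I} and {J}.
No further refinement is possible. Final partition (7 blocks): {E,L,N} | {A,G} | {D,M} | {B,F} | {C,H} | {I} | {J}.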